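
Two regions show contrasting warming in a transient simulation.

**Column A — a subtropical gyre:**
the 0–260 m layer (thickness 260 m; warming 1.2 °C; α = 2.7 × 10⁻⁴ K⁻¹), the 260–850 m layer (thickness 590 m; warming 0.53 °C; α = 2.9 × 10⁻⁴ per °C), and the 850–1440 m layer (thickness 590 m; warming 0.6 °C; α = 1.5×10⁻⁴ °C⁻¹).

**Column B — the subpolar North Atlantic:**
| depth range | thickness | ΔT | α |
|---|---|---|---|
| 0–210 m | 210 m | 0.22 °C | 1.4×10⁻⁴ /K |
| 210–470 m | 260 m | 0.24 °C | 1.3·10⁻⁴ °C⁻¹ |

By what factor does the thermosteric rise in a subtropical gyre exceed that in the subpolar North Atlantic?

A 0–260 m: 260 × 2.7×10⁻⁴ × 1.2 = 0.08424 m
A Layer 2: 2.9×10⁻⁴ × 0.53 × 590 = 0.090683 m
A 0.6 × 590 × 1.5×10⁻⁴ = 0.05310 m
A total: 0.228023 m
B 0.22 × 1.4×10⁻⁴ × 210 = 0.006468 m
B 0.24 × 1.3×10⁻⁴ × 260 = 0.008112 m
B total: 0.01458 m
Ratio: 0.228023 / 0.01458 ≈ 15.64

16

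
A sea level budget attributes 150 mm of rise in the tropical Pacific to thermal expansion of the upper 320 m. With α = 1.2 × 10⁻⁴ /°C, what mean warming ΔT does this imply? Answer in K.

ΔT = Δh/(αH) = 0.15 / (1.2×10⁻⁴ × 320) ≈ 3.906 K

3.9 K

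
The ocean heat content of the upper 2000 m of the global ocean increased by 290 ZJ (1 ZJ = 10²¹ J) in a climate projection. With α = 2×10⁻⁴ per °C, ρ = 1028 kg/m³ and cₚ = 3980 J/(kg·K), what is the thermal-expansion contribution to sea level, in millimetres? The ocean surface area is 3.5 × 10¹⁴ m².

Per unit area: Q = 290×10²¹ / (3.5×10¹⁴) ≈ 8.286×10⁸ J/m²
Δh = αQ/(ρcₚ) = 2×10⁻⁴ × 8.286×10⁸ / (1028 × 3980) ≈ 0.040504 m

41 mm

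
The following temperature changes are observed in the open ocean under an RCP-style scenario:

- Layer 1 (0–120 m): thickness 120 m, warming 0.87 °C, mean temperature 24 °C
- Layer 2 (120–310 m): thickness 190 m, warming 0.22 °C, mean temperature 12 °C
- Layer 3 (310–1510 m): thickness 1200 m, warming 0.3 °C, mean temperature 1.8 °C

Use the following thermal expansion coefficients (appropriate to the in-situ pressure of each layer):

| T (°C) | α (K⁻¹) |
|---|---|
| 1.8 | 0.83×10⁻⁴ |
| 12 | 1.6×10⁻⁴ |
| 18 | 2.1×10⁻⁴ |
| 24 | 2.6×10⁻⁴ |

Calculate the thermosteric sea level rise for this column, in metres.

Layer 1 at 24 °C → α = 2.6×10⁻⁴ K⁻¹
Layer 2 at 12 °C → α = 1.6×10⁻⁴ K⁻¹
Layer 3 at 1.8 °C → α = 0.83×10⁻⁴ K⁻¹
0–120 m: 2.6×10⁻⁴ × 120 × 0.87 = 0.027144 m
120–310 m: 190 × 0.22 × 1.6×10⁻⁴ = 0.006688 m
0.3 × 0.83×10⁻⁴ × 1200 = 0.02988 m
Δh = 0.027144 + 0.006688 + 0.02988 = 0.063712 m

0.064 m of thermosteric rise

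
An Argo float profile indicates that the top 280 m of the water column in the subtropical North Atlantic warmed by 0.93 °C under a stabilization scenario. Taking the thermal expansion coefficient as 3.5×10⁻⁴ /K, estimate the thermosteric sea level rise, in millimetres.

91.1 mm

Δh = αΔT·H = 3.5×10⁻⁴ × 0.93 × 280 = 0.09114 m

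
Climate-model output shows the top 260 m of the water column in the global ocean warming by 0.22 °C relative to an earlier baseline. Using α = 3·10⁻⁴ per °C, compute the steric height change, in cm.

Δh = αΔT·H = 3×10⁻⁴ × 0.22 × 260 = 0.01716 m

1.7 cm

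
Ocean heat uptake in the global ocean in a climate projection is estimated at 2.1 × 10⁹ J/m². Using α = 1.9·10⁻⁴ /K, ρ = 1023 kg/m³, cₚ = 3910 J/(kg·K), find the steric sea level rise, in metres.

about 0.10 m

Δh = αQ/(ρcₚ) = 1.9×10⁻⁴ × 2.1×10⁹ / (1023 × 3910) ≈ 0.099752 m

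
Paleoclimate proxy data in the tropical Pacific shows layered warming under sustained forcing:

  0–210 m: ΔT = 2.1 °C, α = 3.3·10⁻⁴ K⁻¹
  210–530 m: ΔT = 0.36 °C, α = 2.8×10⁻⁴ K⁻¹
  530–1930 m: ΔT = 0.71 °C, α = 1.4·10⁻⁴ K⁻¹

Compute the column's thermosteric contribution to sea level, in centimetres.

Δh = 32 cm

Layer 1: 210 × 3.3×10⁻⁴ × 2.1 = 0.14553 m
210–530 m: 320 × 0.36 × 2.8×10⁻⁴ = 0.032256 m
0.71 × 1.4×10⁻⁴ × 1400 = 0.13916 m
Δh = 0.14553 + 0.032256 + 0.13916 = 0.316946 m ≈ 32 cm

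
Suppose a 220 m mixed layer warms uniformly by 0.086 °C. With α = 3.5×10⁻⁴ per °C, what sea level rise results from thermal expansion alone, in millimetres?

Δh = αΔT·H = 3.5×10⁻⁴ × 0.086 × 220 = 0.006622 m

6.62 mm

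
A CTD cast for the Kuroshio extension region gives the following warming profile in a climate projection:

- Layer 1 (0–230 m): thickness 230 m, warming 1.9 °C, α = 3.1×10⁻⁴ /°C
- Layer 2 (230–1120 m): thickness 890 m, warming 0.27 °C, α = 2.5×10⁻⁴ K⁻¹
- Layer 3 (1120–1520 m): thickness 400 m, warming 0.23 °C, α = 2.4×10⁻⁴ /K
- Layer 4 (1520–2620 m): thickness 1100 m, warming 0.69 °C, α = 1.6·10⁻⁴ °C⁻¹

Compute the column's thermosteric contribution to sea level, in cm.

33.9 cm

3.1×10⁻⁴ × 1.9 × 230 = 0.13547 m
0.27 × 2.5×10⁻⁴ × 890 = 0.060075 m
1120–1520 m: 0.23 × 2.4×10⁻⁴ × 400 = 0.02208 m
1.6×10⁻⁴ × 0.69 × 1100 = 0.12144 m
Δh = 0.13547 + 0.060075 + 0.02208 + 0.12144 = 0.339065 m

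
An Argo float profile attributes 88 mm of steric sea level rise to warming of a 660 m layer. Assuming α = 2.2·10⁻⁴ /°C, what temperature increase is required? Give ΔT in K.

ΔT = Δh/(αH) = 0.088 / (2.2×10⁻⁴ × 660) ≈ 0.6061 K

0.61 K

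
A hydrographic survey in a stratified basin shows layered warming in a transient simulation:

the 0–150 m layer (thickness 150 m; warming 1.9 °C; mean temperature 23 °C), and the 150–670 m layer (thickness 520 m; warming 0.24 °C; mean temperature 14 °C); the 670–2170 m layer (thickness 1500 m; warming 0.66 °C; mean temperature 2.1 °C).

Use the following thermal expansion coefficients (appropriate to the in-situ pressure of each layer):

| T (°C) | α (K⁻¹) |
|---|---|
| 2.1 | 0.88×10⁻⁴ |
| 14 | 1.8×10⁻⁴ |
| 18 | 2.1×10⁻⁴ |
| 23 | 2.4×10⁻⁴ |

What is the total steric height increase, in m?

0.18 m of thermosteric rise

Layer 1 at 23 °C → α = 2.4×10⁻⁴ K⁻¹
Layer 2 at 14 °C → α = 1.8×10⁻⁴ K⁻¹
Layer 3 at 2.1 °C → α = 0.88×10⁻⁴ K⁻¹
0–150 m: 150 × 1.9 × 2.4×10⁻⁴ = 0.06840 m
Layer 2: 0.24 × 520 × 1.8×10⁻⁴ = 0.022464 m
1500 × 0.66 × 0.88×10⁻⁴ = 0.08712 m
Δh = 0.06840 + 0.022464 + 0.08712 = 0.177984 m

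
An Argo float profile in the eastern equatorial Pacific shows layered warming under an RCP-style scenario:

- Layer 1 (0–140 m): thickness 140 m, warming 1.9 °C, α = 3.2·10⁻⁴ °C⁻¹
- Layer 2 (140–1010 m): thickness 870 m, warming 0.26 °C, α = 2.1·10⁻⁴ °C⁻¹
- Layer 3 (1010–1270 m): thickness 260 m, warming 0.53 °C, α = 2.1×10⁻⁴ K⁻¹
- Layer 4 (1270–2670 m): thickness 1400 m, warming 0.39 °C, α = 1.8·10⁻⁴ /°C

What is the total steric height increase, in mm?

about 260 mm

Layer 1: 140 × 1.9 × 3.2×10⁻⁴ = 0.08512 m
140–1010 m: 0.26 × 2.1×10⁻⁴ × 870 = 0.047502 m
260 × 0.53 × 2.1×10⁻⁴ = 0.028938 m
Layer 4: 1400 × 1.8×10⁻⁴ × 0.39 = 0.09828 m
Δh = 0.08512 + 0.047502 + 0.028938 + 0.09828 = 0.25984 m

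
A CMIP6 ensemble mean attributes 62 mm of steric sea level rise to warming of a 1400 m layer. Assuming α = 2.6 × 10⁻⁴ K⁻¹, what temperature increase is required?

0.170 °C

ΔT = Δh/(αH) = 0.062 / (2.6×10⁻⁴ × 1400) ≈ 0.1703 °C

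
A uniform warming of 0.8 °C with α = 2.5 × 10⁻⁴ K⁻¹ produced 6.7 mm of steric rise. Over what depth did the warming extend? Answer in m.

about 33.5 m

H = Δh/(αΔT) = 0.0067 / (2.5×10⁻⁴ × 0.8) = 33.50 m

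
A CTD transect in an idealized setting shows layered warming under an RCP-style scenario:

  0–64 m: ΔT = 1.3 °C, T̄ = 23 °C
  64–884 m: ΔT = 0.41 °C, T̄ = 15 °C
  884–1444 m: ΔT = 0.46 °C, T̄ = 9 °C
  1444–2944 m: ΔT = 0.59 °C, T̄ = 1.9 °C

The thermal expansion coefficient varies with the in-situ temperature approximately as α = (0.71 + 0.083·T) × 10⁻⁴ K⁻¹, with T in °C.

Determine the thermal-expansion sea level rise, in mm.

Δh ≈ 202 mm

Layer 1: α = (0.71 + 0.083×23)×10⁻⁴ = 2.619×10⁻⁴ K⁻¹
Layer 2: α = (0.71 + 0.083×15)×10⁻⁴ = 1.955×10⁻⁴ K⁻¹
Layer 3: α = (0.71 + 0.083×9)×10⁻⁴ = 1.457×10⁻⁴ K⁻¹
Layer 4: α = (0.71 + 0.083×1.9)×10⁻⁴ = 0.8677×10⁻⁴ K⁻¹
Layer 1: 64 × 2.619×10⁻⁴ × 1.3 = 0.02179008 m
64–884 m: 0.41 × 1.955×10⁻⁴ × 820 = 0.0657271 m
884–1444 m: 0.46 × 1.457×10⁻⁴ × 560 = 0.03753232 m
1500 × 0.8677×10⁻⁴ × 0.59 = 0.07679145 m
Δh = 0.02179008 + 0.0657271 + 0.03753232 + 0.07679145 = 0.20184095 m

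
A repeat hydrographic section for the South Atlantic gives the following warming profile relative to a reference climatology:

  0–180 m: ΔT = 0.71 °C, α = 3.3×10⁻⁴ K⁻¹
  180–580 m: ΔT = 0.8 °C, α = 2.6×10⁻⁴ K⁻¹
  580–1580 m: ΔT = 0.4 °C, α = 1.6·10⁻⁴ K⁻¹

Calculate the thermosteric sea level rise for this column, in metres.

3.3×10⁻⁴ × 180 × 0.71 = 0.042174 m
Layer 2: 0.8 × 400 × 2.6×10⁻⁴ = 0.08320 m
1000 × 0.4 × 1.6×10⁻⁴ = 0.06400 m
Δh = 0.042174 + 0.08320 + 0.06400 = 0.189374 m ≈ 0.19 m

about 0.19 m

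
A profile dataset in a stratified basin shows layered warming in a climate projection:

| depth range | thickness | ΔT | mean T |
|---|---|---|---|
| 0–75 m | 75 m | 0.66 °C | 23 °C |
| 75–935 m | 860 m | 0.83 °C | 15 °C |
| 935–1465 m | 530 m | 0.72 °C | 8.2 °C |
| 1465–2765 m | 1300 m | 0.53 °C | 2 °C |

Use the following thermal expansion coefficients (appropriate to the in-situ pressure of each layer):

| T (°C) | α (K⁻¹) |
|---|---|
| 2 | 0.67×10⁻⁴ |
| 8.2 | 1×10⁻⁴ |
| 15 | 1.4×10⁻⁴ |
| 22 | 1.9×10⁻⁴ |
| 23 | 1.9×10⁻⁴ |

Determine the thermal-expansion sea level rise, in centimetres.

19 cm

Layer 1 at 23 °C → α = 1.9×10⁻⁴ K⁻¹
Layer 2 at 15 °C → α = 1.4×10⁻⁴ K⁻¹
Layer 3 at 8.2 °C → α = 1×10⁻⁴ K⁻¹
Layer 4 at 2 °C → α = 0.67×10⁻⁴ K⁻¹
0–75 m: 1.9×10⁻⁴ × 0.66 × 75 = 0.009405 m
Layer 2: 1.4×10⁻⁴ × 860 × 0.83 = 0.099932 m
935–1465 m: 1×10⁻⁴ × 530 × 0.72 = 0.03816 m
1465–2765 m: 1300 × 0.53 × 0.67×10⁻⁴ = 0.046163 m
Δh = 0.009405 + 0.099932 + 0.03816 + 0.046163 = 0.19366 m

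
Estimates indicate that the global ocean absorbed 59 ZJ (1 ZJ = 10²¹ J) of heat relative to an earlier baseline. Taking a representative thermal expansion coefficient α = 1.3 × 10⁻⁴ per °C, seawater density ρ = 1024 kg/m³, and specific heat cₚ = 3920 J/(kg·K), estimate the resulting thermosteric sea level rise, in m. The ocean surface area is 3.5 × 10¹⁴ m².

Per unit area: Q = 59×10²¹ / (3.5×10¹⁴) ≈ 1.686×10⁸ J/m²
Δh = αQ/(ρcₚ) = 1.3×10⁻⁴ × 1.686×10⁸ / (1024 × 3920) ≈ 0.0054603 m

about 0.0055 m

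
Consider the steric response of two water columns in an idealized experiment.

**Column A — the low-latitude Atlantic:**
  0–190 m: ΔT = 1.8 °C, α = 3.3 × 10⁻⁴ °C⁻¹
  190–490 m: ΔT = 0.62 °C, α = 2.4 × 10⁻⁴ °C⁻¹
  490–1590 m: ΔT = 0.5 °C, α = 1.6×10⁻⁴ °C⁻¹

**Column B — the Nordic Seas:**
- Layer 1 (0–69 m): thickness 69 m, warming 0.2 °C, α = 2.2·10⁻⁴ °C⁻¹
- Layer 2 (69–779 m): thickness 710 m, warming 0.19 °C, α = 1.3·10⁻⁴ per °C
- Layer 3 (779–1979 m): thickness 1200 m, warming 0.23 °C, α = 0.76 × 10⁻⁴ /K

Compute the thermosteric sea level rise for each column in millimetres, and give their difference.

A 0–190 m: 3.3×10⁻⁴ × 1.8 × 190 = 0.11286 m
A Layer 2: 2.4×10⁻⁴ × 300 × 0.62 = 0.04464 m
A 490–1590 m: 1.6×10⁻⁴ × 1100 × 0.5 = 0.08800 m
A total: 0.24550 m
B Layer 1: 69 × 0.2 × 2.2×10⁻⁴ = 0.003036 m
B Layer 2: 710 × 1.3×10⁻⁴ × 0.19 = 0.017537 m
B 1200 × 0.23 × 0.76×10⁻⁴ = 0.020976 m
B total: 0.041549 m
Difference: 0.24550 − 0.041549 = 0.203951 m

Δh_A ≈ 246 mm, Δh_B ≈ 41.5 mm; difference ≈ 204 mm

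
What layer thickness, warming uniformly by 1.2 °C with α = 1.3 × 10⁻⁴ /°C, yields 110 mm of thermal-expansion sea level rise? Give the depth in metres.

H ≈ 705 m

H = Δh/(αΔT) = 0.11 / (1.3×10⁻⁴ × 1.2) ≈ 705.1 m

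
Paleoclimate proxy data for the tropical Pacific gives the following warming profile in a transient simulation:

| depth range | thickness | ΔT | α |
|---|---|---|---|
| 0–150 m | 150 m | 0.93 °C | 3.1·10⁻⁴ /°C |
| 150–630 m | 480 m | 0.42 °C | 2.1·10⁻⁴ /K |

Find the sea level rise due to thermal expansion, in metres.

about 0.086 m

0.93 × 150 × 3.1×10⁻⁴ = 0.043245 m
Layer 2: 480 × 0.42 × 2.1×10⁻⁴ = 0.042336 m
Δh = 0.043245 + 0.042336 = 0.085581 m ≈ 0.086 m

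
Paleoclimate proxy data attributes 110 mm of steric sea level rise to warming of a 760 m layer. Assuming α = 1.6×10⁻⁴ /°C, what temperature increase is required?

about 0.905 °C

ΔT = Δh/(αH) = 0.11 / (1.6×10⁻⁴ × 760) ≈ 0.9046 °C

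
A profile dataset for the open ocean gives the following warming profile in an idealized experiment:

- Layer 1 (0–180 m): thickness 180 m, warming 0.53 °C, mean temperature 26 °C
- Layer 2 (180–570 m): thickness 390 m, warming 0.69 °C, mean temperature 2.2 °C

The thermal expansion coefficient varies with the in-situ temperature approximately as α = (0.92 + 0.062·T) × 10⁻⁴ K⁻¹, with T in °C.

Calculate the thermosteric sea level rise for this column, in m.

0.053 m of thermosteric rise

Layer 1: α = (0.92 + 0.062×26)×10⁻⁴ = 2.532×10⁻⁴ K⁻¹
Layer 2: α = (0.92 + 0.062×2.2)×10⁻⁴ = 1.0564×10⁻⁴ K⁻¹
0–180 m: 0.53 × 180 × 2.532×10⁻⁴ = 0.02415528 m
Layer 2: 1.0564×10⁻⁴ × 0.69 × 390 = 0.028427724 m
Δh = 0.02415528 + 0.028427724 = 0.052583004 m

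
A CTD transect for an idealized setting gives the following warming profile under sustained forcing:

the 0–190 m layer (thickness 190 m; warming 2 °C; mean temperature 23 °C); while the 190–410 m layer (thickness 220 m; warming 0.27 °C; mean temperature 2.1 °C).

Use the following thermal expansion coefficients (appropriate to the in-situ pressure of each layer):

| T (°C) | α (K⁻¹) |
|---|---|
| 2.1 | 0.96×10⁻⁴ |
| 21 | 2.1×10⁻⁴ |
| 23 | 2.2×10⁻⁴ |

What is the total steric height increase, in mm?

Δh = 89 mm

Layer 1 at 23 °C → α = 2.2×10⁻⁴ K⁻¹
Layer 2 at 2.1 °C → α = 0.96×10⁻⁴ K⁻¹
0–190 m: 2.2×10⁻⁴ × 2 × 190 = 0.08360 m
Layer 2: 0.27 × 220 × 0.96×10⁻⁴ = 0.0057024 m
Δh = 0.08360 + 0.0057024 = 0.0893024 m ≈ 89 mm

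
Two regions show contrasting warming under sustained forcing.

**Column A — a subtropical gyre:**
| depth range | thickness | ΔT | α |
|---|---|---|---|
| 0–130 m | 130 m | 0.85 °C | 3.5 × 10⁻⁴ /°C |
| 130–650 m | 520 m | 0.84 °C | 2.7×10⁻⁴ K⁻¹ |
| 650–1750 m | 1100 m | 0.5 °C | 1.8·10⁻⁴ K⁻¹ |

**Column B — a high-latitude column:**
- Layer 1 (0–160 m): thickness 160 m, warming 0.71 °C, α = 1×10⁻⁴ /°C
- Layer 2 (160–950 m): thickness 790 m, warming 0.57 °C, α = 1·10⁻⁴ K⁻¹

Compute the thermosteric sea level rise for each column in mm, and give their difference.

A 0–130 m: 0.85 × 130 × 3.5×10⁻⁴ = 0.038675 m
A Layer 2: 2.7×10⁻⁴ × 0.84 × 520 = 0.117936 m
A Layer 3: 1.8×10⁻⁴ × 1100 × 0.5 = 0.09900 m
A total: 0.255611 m
B 160 × 0.71 × 1×10⁻⁴ = 0.01136 m
B Layer 2: 790 × 1×10⁻⁴ × 0.57 = 0.04503 m
B total: 0.05639 m
Difference: 0.255611 − 0.05639 = 0.199221 m

Δh_A ≈ 260 mm, Δh_B ≈ 56 mm; difference ≈ 200 mm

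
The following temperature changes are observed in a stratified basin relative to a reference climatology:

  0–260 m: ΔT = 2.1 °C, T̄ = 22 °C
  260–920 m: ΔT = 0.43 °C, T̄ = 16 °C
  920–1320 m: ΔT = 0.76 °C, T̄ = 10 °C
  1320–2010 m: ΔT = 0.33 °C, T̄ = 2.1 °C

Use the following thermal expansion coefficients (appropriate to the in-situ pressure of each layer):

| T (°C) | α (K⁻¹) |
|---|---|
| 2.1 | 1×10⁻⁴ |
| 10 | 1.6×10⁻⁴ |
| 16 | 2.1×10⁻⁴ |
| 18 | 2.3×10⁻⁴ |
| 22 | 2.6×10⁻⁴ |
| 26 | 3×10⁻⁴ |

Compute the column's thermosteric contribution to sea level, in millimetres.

about 273 mm

Layer 1 at 22 °C → α = 2.6×10⁻⁴ K⁻¹
Layer 2 at 16 °C → α = 2.1×10⁻⁴ K⁻¹
Layer 3 at 10 °C → α = 1.6×10⁻⁴ K⁻¹
Layer 4 at 2.1 °C → α = 1×10⁻⁴ K⁻¹
0–260 m: 260 × 2.6×10⁻⁴ × 2.1 = 0.14196 m
Layer 2: 2.1×10⁻⁴ × 0.43 × 660 = 0.059598 m
920–1320 m: 1.6×10⁻⁴ × 400 × 0.76 = 0.04864 m
1320–2010 m: 0.33 × 690 × 1×10⁻⁴ = 0.02277 m
Δh = 0.14196 + 0.059598 + 0.04864 + 0.02277 = 0.272968 m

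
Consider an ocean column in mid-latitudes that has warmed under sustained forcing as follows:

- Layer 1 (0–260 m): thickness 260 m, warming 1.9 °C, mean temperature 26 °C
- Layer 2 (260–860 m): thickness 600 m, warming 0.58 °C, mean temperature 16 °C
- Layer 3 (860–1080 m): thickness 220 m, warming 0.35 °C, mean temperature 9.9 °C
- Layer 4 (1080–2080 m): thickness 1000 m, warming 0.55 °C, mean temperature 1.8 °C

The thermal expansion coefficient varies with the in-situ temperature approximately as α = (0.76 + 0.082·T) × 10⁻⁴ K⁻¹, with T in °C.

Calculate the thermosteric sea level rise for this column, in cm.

Δh ≈ 27.7 cm

Layer 1: α = (0.76 + 0.082×26)×10⁻⁴ = 2.892×10⁻⁴ K⁻¹
Layer 2: α = (0.76 + 0.082×16)×10⁻⁴ = 2.072×10⁻⁴ K⁻¹
Layer 3: α = (0.76 + 0.082×9.9)×10⁻⁴ = 1.5718×10⁻⁴ K⁻¹
Layer 4: α = (0.76 + 0.082×1.8)×10⁻⁴ = 0.9076×10⁻⁴ K⁻¹
0–260 m: 260 × 1.9 × 2.892×10⁻⁴ = 0.1428648 m
600 × 2.072×10⁻⁴ × 0.58 = 0.0721056 m
220 × 1.5718×10⁻⁴ × 0.35 = 0.01210286 m
1080–2080 m: 0.9076×10⁻⁴ × 0.55 × 1000 = 0.049918 m
Δh = 0.1428648 + 0.0721056 + 0.01210286 + 0.049918 = 0.27699126 m ≈ 27.7 cm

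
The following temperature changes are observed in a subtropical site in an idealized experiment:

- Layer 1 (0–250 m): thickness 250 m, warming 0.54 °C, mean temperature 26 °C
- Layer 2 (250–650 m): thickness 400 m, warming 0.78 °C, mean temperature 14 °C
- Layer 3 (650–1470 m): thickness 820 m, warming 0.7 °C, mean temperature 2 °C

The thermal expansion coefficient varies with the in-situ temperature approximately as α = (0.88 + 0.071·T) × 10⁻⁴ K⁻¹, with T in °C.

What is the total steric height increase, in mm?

Layer 1: α = (0.88 + 0.071×26)×10⁻⁴ = 2.726×10⁻⁴ K⁻¹
Layer 2: α = (0.88 + 0.071×14)×10⁻⁴ = 1.874×10⁻⁴ K⁻¹
Layer 3: α = (0.88 + 0.071×2)×10⁻⁴ = 1.022×10⁻⁴ K⁻¹
2.726×10⁻⁴ × 0.54 × 250 = 0.036801 m
Layer 2: 1.874×10⁻⁴ × 400 × 0.78 = 0.0584688 m
650–1470 m: 1.022×10⁻⁴ × 820 × 0.7 = 0.0586628 m
Δh = 0.036801 + 0.0584688 + 0.0586628 = 0.1539326 m

154 mm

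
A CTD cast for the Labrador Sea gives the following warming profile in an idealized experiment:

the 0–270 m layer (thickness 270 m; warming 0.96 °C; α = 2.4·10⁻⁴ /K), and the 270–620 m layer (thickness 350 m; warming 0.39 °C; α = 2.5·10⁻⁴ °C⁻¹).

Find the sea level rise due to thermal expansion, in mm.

96 mm

Layer 1: 270 × 0.96 × 2.4×10⁻⁴ = 0.062208 m
270–620 m: 2.5×10⁻⁴ × 350 × 0.39 = 0.034125 m
Δh = 0.062208 + 0.034125 = 0.096333 m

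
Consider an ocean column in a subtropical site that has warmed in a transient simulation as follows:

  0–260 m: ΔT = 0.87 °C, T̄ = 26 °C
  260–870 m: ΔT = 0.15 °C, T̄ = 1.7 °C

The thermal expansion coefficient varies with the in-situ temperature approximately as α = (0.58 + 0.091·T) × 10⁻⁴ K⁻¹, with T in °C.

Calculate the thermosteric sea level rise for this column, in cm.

7.34 cm of thermosteric rise

Layer 1: α = (0.58 + 0.091×26)×10⁻⁴ = 2.946×10⁻⁴ K⁻¹
Layer 2: α = (0.58 + 0.091×1.7)×10⁻⁴ = 0.7347×10⁻⁴ K⁻¹
0.87 × 260 × 2.946×10⁻⁴ = 0.06663852 m
260–870 m: 610 × 0.7347×10⁻⁴ × 0.15 = 0.006722505 m
Δh = 0.06663852 + 0.006722505 = 0.073361025 m ≈ 7.34 cm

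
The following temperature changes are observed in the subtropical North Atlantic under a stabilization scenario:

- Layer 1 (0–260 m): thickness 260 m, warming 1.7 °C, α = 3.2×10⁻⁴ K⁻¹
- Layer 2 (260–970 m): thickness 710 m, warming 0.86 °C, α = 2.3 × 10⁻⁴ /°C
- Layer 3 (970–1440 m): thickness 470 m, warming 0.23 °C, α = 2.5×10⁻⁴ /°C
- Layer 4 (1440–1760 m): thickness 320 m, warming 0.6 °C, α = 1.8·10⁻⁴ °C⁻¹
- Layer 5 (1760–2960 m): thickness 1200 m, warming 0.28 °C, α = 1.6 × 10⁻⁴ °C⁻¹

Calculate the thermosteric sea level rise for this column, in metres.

about 0.40 m

3.2×10⁻⁴ × 1.7 × 260 = 0.14144 m
Layer 2: 2.3×10⁻⁴ × 710 × 0.86 = 0.140438 m
Layer 3: 2.5×10⁻⁴ × 0.23 × 470 = 0.027025 m
1440–1760 m: 320 × 1.8×10⁻⁴ × 0.6 = 0.03456 m
Layer 5: 1.6×10⁻⁴ × 0.28 × 1200 = 0.05376 m
Δh = 0.14144 + 0.140438 + 0.027025 + 0.03456 + 0.05376 = 0.397223 m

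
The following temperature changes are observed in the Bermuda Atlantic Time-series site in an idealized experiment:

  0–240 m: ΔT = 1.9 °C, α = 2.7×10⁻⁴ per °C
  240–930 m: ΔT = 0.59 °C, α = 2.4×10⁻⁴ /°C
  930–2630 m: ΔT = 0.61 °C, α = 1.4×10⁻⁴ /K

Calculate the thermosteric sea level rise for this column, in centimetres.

Δh ≈ 37 cm

1.9 × 240 × 2.7×10⁻⁴ = 0.12312 m
0.59 × 690 × 2.4×10⁻⁴ = 0.097704 m
Layer 3: 0.61 × 1700 × 1.4×10⁻⁴ = 0.14518 m
Δh = 0.12312 + 0.097704 + 0.14518 = 0.366004 m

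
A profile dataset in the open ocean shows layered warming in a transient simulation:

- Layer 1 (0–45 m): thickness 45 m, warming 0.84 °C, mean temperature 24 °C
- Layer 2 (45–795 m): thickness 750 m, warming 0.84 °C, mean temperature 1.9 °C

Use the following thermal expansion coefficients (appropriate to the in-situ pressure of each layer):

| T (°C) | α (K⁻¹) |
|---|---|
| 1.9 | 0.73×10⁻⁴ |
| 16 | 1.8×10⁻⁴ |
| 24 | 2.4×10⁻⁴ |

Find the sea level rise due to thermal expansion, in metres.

Layer 1 at 24 °C → α = 2.4×10⁻⁴ K⁻¹
Layer 2 at 1.9 °C → α = 0.73×10⁻⁴ K⁻¹
Layer 1: 45 × 0.84 × 2.4×10⁻⁴ = 0.009072 m
0.84 × 0.73×10⁻⁴ × 750 = 0.04599 m
Δh = 0.009072 + 0.04599 = 0.055062 m

0.0551 m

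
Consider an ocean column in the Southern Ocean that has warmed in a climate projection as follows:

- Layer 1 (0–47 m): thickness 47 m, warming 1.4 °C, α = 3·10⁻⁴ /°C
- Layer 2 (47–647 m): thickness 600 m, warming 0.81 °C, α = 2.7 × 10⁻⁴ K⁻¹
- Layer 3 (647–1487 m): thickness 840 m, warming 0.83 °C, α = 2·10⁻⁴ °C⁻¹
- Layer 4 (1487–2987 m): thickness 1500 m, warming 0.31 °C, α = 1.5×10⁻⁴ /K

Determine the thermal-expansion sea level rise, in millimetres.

Δh = 360 mm

0–47 m: 47 × 3×10⁻⁴ × 1.4 = 0.01974 m
47–647 m: 2.7×10⁻⁴ × 0.81 × 600 = 0.13122 m
Layer 3: 2×10⁻⁴ × 0.83 × 840 = 0.13944 m
Layer 4: 0.31 × 1500 × 1.5×10⁻⁴ = 0.06975 m
Δh = 0.01974 + 0.13122 + 0.13944 + 0.06975 = 0.36015 m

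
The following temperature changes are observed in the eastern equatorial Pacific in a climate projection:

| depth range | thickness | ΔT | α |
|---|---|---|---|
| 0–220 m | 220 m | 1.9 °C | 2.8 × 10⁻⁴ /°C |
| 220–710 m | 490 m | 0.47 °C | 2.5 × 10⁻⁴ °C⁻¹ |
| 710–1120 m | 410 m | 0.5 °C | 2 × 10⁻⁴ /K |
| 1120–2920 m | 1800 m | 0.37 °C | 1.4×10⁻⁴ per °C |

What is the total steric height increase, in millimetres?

Δh ≈ 309 mm

Layer 1: 2.8×10⁻⁴ × 220 × 1.9 = 0.11704 m
Layer 2: 490 × 0.47 × 2.5×10⁻⁴ = 0.057575 m
710–1120 m: 410 × 2×10⁻⁴ × 0.5 = 0.04100 m
Layer 4: 1800 × 0.37 × 1.4×10⁻⁴ = 0.09324 m
Δh = 0.11704 + 0.057575 + 0.04100 + 0.09324 = 0.308855 m ≈ 309 mm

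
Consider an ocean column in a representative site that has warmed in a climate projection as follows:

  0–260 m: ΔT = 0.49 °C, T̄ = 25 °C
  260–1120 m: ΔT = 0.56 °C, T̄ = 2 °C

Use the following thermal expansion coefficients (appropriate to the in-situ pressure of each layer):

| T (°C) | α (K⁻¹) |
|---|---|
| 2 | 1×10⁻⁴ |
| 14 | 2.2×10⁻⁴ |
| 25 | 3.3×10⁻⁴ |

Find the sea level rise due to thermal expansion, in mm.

Layer 1 at 25 °C → α = 3.3×10⁻⁴ K⁻¹
Layer 2 at 2 °C → α = 1×10⁻⁴ K⁻¹
0–260 m: 260 × 3.3×10⁻⁴ × 0.49 = 0.042042 m
860 × 0.56 × 1×10⁻⁴ = 0.04816 m
Δh = 0.042042 + 0.04816 = 0.090202 m

Δh = 90 mm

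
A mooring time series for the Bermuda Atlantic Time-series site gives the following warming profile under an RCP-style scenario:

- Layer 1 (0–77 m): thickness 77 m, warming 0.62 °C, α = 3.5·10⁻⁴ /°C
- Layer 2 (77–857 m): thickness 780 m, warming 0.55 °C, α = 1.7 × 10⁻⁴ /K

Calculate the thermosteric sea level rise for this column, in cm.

0–77 m: 77 × 3.5×10⁻⁴ × 0.62 = 0.016709 m
Layer 2: 780 × 0.55 × 1.7×10⁻⁴ = 0.07293 m
Δh = 0.016709 + 0.07293 = 0.089639 m ≈ 9.0 cm

Δh = 9.0 cm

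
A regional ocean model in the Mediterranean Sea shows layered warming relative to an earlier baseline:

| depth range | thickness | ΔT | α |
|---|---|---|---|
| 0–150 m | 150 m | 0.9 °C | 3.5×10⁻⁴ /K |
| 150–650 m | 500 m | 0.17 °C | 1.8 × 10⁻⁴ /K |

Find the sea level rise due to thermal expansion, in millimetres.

Layer 1: 0.9 × 150 × 3.5×10⁻⁴ = 0.04725 m
0.17 × 1.8×10⁻⁴ × 500 = 0.01530 m
Δh = 0.04725 + 0.01530 = 0.06255 m

62.6 mm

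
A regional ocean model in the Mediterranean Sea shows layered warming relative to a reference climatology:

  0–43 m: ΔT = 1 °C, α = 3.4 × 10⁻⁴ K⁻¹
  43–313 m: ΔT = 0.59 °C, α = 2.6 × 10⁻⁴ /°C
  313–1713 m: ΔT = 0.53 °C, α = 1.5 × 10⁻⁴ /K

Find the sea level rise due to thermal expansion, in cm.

1 × 43 × 3.4×10⁻⁴ = 0.01462 m
43–313 m: 270 × 2.6×10⁻⁴ × 0.59 = 0.041418 m
0.53 × 1400 × 1.5×10⁻⁴ = 0.11130 m
Δh = 0.01462 + 0.041418 + 0.11130 = 0.167338 m ≈ 16.7 cm

16.7 cm of thermosteric rise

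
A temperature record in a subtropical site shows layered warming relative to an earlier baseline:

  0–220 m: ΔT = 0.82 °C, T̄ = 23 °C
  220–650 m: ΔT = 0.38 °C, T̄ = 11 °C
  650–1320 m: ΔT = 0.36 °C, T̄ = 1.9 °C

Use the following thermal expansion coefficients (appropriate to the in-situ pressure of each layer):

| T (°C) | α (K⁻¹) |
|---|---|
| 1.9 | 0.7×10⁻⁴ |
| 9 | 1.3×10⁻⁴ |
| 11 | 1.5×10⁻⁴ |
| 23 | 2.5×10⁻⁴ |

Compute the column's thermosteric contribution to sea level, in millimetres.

86 mm

Layer 1 at 23 °C → α = 2.5×10⁻⁴ K⁻¹
Layer 2 at 11 °C → α = 1.5×10⁻⁴ K⁻¹
Layer 3 at 1.9 °C → α = 0.7×10⁻⁴ K⁻¹
0–220 m: 2.5×10⁻⁴ × 220 × 0.82 = 0.04510 m
220–650 m: 0.38 × 1.5×10⁻⁴ × 430 = 0.02451 m
Layer 3: 0.36 × 0.7×10⁻⁴ × 670 = 0.016884 m
Δh = 0.04510 + 0.02451 + 0.016884 = 0.086494 m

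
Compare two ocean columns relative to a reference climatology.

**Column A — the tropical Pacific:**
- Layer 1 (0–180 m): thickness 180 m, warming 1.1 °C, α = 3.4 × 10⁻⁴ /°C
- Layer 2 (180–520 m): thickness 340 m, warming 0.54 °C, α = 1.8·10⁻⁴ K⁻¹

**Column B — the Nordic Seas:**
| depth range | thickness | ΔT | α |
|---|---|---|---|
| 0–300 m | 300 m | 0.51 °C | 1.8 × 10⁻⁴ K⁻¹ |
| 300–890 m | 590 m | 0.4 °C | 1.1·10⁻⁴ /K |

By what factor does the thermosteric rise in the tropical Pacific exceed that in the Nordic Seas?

A Layer 1: 1.1 × 3.4×10⁻⁴ × 180 = 0.06732 m
A 0.54 × 340 × 1.8×10⁻⁴ = 0.033048 m
A total: 0.100368 m
B 0.51 × 300 × 1.8×10⁻⁴ = 0.02754 m
B 300–890 m: 1.1×10⁻⁴ × 590 × 0.4 = 0.02596 m
B total: 0.05350 m
Ratio: 0.100368 / 0.05350 ≈ 1.876

≈ 1.88×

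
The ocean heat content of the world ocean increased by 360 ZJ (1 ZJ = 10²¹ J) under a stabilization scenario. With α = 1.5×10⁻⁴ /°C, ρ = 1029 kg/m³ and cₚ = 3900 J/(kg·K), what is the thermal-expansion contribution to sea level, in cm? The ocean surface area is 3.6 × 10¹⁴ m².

3.7 cm

Per unit area: Q = 360×10²¹ / (3.6×10¹⁴) = 1×10⁹ J/m²
Δh = αQ/(ρcₚ) = 1.5×10⁻⁴ × 1×10⁹ / (1029 × 3900) ≈ 0.037378 m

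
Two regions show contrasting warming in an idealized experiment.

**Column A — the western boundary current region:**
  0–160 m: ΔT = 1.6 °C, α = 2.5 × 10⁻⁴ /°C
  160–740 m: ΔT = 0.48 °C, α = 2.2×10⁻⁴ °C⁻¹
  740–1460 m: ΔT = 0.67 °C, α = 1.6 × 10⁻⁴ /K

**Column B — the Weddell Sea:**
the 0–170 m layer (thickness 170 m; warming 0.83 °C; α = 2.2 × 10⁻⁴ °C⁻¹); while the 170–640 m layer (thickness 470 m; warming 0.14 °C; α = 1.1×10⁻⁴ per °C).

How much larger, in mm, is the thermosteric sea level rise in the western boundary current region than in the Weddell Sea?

A Layer 1: 160 × 1.6 × 2.5×10⁻⁴ = 0.06400 m
A 0.48 × 580 × 2.2×10⁻⁴ = 0.061248 m
A 1.6×10⁻⁴ × 0.67 × 720 = 0.077184 m
A total: 0.202432 m
B 0–170 m: 170 × 2.2×10⁻⁴ × 0.83 = 0.031042 m
B 170–640 m: 1.1×10⁻⁴ × 470 × 0.14 = 0.007238 m
B total: 0.03828 m
Difference: 0.202432 − 0.03828 = 0.164152 m

Δh_A − Δh_B ≈ 164 mm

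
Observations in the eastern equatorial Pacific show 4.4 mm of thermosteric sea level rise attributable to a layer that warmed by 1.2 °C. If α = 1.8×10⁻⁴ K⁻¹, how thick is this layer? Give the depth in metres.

H ≈ 20.4 m

H = Δh/(αΔT) = 0.0044 / (1.8×10⁻⁴ × 1.2) ≈ 20.37 m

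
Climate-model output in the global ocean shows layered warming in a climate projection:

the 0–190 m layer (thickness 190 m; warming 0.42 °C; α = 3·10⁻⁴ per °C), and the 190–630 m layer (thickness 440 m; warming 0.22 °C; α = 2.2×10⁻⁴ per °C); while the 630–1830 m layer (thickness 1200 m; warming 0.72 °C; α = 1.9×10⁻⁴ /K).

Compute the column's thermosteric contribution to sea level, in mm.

0–190 m: 0.42 × 190 × 3×10⁻⁴ = 0.02394 m
190–630 m: 2.2×10⁻⁴ × 0.22 × 440 = 0.021296 m
Layer 3: 0.72 × 1200 × 1.9×10⁻⁴ = 0.16416 m
Δh = 0.02394 + 0.021296 + 0.16416 = 0.209396 m ≈ 210 mm

210 mm of thermosteric rise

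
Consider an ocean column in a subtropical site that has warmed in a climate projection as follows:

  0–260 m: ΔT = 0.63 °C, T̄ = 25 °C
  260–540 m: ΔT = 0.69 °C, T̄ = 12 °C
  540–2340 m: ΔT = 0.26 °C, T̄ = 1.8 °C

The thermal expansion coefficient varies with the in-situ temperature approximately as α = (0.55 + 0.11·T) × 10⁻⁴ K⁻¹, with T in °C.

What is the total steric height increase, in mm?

Layer 1: α = (0.55 + 0.11×25)×10⁻⁴ = 3.3×10⁻⁴ K⁻¹
Layer 2: α = (0.55 + 0.11×12)×10⁻⁴ = 1.87×10⁻⁴ K⁻¹
Layer 3: α = (0.55 + 0.11×1.8)×10⁻⁴ = 0.748×10⁻⁴ K⁻¹
Layer 1: 0.63 × 260 × 3.3×10⁻⁴ = 0.054054 m
260–540 m: 280 × 1.87×10⁻⁴ × 0.69 = 0.0361284 m
540–2340 m: 1800 × 0.26 × 0.748×10⁻⁴ = 0.0350064 m
Δh = 0.054054 + 0.0361284 + 0.0350064 = 0.1251888 m

Δh ≈ 130 mm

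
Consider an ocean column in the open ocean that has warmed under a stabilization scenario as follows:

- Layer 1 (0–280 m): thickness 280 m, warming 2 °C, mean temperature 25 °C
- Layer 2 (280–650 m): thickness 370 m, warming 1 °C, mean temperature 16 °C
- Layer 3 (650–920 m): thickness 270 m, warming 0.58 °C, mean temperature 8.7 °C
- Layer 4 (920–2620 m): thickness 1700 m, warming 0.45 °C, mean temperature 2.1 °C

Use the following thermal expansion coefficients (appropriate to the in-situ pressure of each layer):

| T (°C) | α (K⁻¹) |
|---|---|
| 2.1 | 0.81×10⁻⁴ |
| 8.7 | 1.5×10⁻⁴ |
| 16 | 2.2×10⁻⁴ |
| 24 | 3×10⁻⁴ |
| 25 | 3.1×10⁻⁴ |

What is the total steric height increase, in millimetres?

Layer 1 at 25 °C → α = 3.1×10⁻⁴ K⁻¹
Layer 2 at 16 °C → α = 2.2×10⁻⁴ K⁻¹
Layer 3 at 8.7 °C → α = 1.5×10⁻⁴ K⁻¹
Layer 4 at 2.1 °C → α = 0.81×10⁻⁴ K⁻¹
0–280 m: 2 × 280 × 3.1×10⁻⁴ = 0.17360 m
280–650 m: 1 × 2.2×10⁻⁴ × 370 = 0.08140 m
Layer 3: 1.5×10⁻⁴ × 0.58 × 270 = 0.02349 m
0.45 × 0.81×10⁻⁴ × 1700 = 0.061965 m
Δh = 0.17360 + 0.08140 + 0.02349 + 0.061965 = 0.340455 m ≈ 340 mm

Δh = 340 mm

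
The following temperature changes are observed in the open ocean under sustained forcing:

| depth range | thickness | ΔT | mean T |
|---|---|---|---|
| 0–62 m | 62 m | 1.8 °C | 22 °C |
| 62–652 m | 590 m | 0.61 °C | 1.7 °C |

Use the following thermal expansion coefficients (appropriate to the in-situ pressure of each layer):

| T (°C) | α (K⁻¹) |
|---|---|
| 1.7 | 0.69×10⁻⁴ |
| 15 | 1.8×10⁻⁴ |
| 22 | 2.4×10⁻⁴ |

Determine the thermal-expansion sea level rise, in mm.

Layer 1 at 22 °C → α = 2.4×10⁻⁴ K⁻¹
Layer 2 at 1.7 °C → α = 0.69×10⁻⁴ K⁻¹
1.8 × 62 × 2.4×10⁻⁴ = 0.026784 m
Layer 2: 590 × 0.69×10⁻⁴ × 0.61 = 0.0248331 m
Δh = 0.026784 + 0.0248331 = 0.0516171 m

Δh = 51.6 mm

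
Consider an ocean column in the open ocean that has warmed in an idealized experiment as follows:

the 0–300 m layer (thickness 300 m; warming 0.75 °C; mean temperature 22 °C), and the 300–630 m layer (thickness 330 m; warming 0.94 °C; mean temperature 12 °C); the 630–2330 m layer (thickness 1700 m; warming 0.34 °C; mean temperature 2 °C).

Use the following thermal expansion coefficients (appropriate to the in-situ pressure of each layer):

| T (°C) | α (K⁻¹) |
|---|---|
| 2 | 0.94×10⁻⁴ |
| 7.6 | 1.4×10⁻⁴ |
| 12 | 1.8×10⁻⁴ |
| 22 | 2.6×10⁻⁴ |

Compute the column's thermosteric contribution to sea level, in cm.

Layer 1 at 22 °C → α = 2.6×10⁻⁴ K⁻¹
Layer 2 at 12 °C → α = 1.8×10⁻⁴ K⁻¹
Layer 3 at 2 °C → α = 0.94×10⁻⁴ K⁻¹
0–300 m: 2.6×10⁻⁴ × 300 × 0.75 = 0.05850 m
Layer 2: 0.94 × 1.8×10⁻⁴ × 330 = 0.055836 m
630–2330 m: 1700 × 0.34 × 0.94×10⁻⁴ = 0.054332 m
Δh = 0.05850 + 0.055836 + 0.054332 = 0.168668 m

Δh = 17 cm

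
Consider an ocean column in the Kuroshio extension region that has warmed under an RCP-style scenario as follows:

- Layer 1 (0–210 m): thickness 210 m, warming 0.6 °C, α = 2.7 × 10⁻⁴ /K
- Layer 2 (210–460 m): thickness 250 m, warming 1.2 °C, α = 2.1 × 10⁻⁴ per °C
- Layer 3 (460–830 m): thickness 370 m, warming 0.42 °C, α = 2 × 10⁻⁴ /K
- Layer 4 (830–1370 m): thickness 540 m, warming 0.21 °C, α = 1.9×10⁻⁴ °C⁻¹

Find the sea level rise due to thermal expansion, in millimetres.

0–210 m: 0.6 × 210 × 2.7×10⁻⁴ = 0.03402 m
250 × 2.1×10⁻⁴ × 1.2 = 0.06300 m
460–830 m: 370 × 0.42 × 2×10⁻⁴ = 0.03108 m
830–1370 m: 0.21 × 1.9×10⁻⁴ × 540 = 0.021546 m
Δh = 0.03402 + 0.06300 + 0.03108 + 0.021546 = 0.149646 m

about 150 mm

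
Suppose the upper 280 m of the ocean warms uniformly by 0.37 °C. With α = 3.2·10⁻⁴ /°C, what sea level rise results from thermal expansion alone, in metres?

Δh = αΔT·H = 3.2×10⁻⁴ × 0.37 × 280 = 0.033152 m

about 0.0332 m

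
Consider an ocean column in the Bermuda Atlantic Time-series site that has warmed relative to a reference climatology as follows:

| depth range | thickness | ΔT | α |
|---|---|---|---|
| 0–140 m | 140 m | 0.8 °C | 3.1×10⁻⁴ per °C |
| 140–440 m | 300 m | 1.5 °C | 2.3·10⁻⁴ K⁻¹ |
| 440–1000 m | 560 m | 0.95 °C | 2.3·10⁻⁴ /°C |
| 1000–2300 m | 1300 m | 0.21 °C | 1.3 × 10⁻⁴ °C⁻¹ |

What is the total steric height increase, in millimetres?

about 296 mm

0.8 × 3.1×10⁻⁴ × 140 = 0.03472 m
Layer 2: 300 × 1.5 × 2.3×10⁻⁴ = 0.10350 m
440–1000 m: 0.95 × 560 × 2.3×10⁻⁴ = 0.12236 m
1.3×10⁻⁴ × 1300 × 0.21 = 0.03549 m
Δh = 0.03472 + 0.10350 + 0.12236 + 0.03549 = 0.29607 m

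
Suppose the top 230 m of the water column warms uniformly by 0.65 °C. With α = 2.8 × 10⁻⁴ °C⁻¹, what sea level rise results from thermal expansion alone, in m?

Δh ≈ 0.0419 m

Δh = αΔT·H = 2.8×10⁻⁴ × 0.65 × 230 = 0.04186 m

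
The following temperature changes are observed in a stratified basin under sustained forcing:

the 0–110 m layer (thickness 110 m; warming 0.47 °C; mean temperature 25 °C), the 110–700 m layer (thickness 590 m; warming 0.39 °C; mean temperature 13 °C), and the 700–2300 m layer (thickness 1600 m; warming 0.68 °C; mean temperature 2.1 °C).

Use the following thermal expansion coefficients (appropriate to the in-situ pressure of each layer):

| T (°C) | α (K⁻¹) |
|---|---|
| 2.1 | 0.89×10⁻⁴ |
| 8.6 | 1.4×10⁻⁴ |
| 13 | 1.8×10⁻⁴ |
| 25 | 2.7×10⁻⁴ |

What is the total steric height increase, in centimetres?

Layer 1 at 25 °C → α = 2.7×10⁻⁴ K⁻¹
Layer 2 at 13 °C → α = 1.8×10⁻⁴ K⁻¹
Layer 3 at 2.1 °C → α = 0.89×10⁻⁴ K⁻¹
0–110 m: 2.7×10⁻⁴ × 110 × 0.47 = 0.013959 m
0.39 × 1.8×10⁻⁴ × 590 = 0.041418 m
0.68 × 1600 × 0.89×10⁻⁴ = 0.096832 m
Δh = 0.013959 + 0.041418 + 0.096832 = 0.152209 m

15.2 cm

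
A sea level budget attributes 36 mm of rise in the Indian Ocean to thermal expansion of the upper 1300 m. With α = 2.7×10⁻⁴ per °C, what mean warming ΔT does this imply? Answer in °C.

ΔT = Δh/(αH) = 0.036 / (2.7×10⁻⁴ × 1300) ≈ 0.1026 °C

0.10 °C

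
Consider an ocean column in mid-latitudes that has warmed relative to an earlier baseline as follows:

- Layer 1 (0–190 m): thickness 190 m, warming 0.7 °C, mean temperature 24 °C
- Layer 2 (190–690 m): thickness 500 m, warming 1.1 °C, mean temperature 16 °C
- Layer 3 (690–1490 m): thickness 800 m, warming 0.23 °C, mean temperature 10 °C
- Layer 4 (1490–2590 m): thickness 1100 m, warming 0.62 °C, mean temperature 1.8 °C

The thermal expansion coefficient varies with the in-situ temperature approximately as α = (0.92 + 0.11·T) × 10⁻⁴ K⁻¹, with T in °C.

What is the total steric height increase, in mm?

Layer 1: α = (0.92 + 0.11×24)×10⁻⁴ = 3.56×10⁻⁴ K⁻¹
Layer 2: α = (0.92 + 0.11×16)×10⁻⁴ = 2.68×10⁻⁴ K⁻¹
Layer 3: α = (0.92 + 0.11×10)×10⁻⁴ = 2.02×10⁻⁴ K⁻¹
Layer 4: α = (0.92 + 0.11×1.8)×10⁻⁴ = 1.118×10⁻⁴ K⁻¹
Layer 1: 190 × 3.56×10⁻⁴ × 0.7 = 0.047348 m
1.1 × 500 × 2.68×10⁻⁴ = 0.14740 m
690–1490 m: 2.02×10⁻⁴ × 800 × 0.23 = 0.037168 m
1490–2590 m: 1.118×10⁻⁴ × 0.62 × 1100 = 0.0762476 m
Δh = 0.047348 + 0.14740 + 0.037168 + 0.0762476 = 0.3081636 m ≈ 308 mm

Δh ≈ 308 mm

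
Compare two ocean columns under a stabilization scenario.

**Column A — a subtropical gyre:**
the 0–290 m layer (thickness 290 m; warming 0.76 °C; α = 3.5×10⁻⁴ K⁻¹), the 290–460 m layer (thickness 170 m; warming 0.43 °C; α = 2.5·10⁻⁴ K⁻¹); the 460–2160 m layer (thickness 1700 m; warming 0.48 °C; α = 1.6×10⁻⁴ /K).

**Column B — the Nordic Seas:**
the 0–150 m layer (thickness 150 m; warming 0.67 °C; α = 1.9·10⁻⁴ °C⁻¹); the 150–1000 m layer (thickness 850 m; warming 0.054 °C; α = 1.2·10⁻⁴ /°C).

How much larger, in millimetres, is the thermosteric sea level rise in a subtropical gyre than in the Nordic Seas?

A Layer 1: 0.76 × 290 × 3.5×10⁻⁴ = 0.07714 m
A Layer 2: 170 × 2.5×10⁻⁴ × 0.43 = 0.018275 m
A 1700 × 0.48 × 1.6×10⁻⁴ = 0.13056 m
A total: 0.225975 m
B 0.67 × 150 × 1.9×10⁻⁴ = 0.019095 m
B 850 × 0.054 × 1.2×10⁻⁴ = 0.005508 m
B total: 0.024603 m
Difference: 0.225975 − 0.024603 = 0.201372 m

201 mm larger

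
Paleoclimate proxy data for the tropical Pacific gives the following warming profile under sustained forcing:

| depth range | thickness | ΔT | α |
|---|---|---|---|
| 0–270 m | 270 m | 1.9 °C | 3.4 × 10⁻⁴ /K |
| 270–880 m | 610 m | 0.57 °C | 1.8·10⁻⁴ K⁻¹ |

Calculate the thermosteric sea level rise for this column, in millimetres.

about 237 mm

3.4×10⁻⁴ × 270 × 1.9 = 0.17442 m
610 × 1.8×10⁻⁴ × 0.57 = 0.062586 m
Δh = 0.17442 + 0.062586 = 0.237006 m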